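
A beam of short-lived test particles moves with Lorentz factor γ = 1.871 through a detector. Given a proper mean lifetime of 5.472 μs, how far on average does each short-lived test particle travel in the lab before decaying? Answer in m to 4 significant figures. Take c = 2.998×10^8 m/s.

d ≈ 2594 m

β = √(1 − 1/γ²) = √(1 − 1/1.871²) = 0.845185
Dilated lifetime: Δt = γτ₀ = 1.871 × 5.472 μs = 10.2381 μs
d = vΔt = 0.845185c × 10.2381 μs = 2.53387×10^8 m/s × 1.02381×10^-5 s = 2594 m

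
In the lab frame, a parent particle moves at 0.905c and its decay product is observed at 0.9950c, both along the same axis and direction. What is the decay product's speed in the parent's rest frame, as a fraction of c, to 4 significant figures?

Inverse velocity addition: u' = (u − v)/(1 − uv/c²)
= (0.9950 − 0.905)/(1 − 0.9950×0.905) = 0.09000/0.0995250 = 0.9043

u' ≈ 0.9043c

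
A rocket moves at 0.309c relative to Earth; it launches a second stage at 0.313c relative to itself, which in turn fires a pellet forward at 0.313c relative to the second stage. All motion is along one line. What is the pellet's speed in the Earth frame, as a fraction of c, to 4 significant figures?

Compose boost 2: (0.313 + 0.309)/(1 + 0.313×0.309) = 0.6220/1.09672 = 0.567147
Compose boost 3: (0.313 + 0.567147)/(1 + 0.313×0.567147) = 0.880147/1.17752 = 0.7475

u ≈ 0.7475c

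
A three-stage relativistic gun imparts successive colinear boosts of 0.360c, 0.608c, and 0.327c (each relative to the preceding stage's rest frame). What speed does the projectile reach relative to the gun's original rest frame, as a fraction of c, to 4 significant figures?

Compose boost 2: (0.608 + 0.360)/(1 + 0.608×0.360) = 0.9680/1.21888 = 0.794172
Compose boost 3: (0.327 + 0.794172)/(1 + 0.327×0.794172) = 1.12117/1.25969 = 0.8900

u ≈ 0.8900c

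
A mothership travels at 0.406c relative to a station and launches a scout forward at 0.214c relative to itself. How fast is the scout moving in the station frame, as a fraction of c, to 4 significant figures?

Compose boost 2: (0.214 + 0.406)/(1 + 0.214×0.406) = 0.6200/1.08688 = 0.5704

u ≈ 0.5704c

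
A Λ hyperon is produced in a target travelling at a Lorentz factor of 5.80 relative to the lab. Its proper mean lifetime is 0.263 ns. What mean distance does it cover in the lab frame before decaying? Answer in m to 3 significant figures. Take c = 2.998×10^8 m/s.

β = √(1 − 1/γ²) = √(1 − 1/5.80²) = 0.98502
Dilated lifetime: Δt = γτ₀ = 5.80 × 0.263 ns = 1.5254 ns
d = vΔt = 0.98502c × 1.5254 ns = 2.9531×10^8 m/s × 1.5254×10^-9 s = 0.450 m

d ≈ 0.450 m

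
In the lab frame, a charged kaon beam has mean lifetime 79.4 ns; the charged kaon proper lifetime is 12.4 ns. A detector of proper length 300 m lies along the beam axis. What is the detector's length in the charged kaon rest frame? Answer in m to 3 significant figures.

Time dilation ⇒ γ = Δt/τ₀ = 79.4/12.4 = 6.4032
Length contraction: L = L₀/γ = 300/6.4032 = 46.9 m

L ≈ 46.9 m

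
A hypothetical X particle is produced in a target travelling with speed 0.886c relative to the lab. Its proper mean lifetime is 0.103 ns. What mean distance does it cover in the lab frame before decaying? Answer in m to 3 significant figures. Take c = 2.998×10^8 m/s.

γ = 1/√(1 − 0.886²) = 2.1566
Dilated lifetime: Δt = γτ₀ = 2.1566 × 0.103 ns = 0.22213 ns
d = vΔt = 0.886c × 0.22213 ns = 2.6562×10^8 m/s × 2.2213×10^-10 s = 0.0590 m

d ≈ 0.0590 m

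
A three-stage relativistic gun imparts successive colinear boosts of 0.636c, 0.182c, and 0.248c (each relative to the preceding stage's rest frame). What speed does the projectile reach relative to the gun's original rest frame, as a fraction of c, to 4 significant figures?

Compose boost 2: (0.182 + 0.636)/(1 + 0.182×0.636) = 0.8180/1.11575 = 0.733138
Compose boost 3: (0.248 + 0.733138)/(1 + 0.248×0.733138) = 0.981138/1.18182 = 0.8302

u ≈ 0.8302c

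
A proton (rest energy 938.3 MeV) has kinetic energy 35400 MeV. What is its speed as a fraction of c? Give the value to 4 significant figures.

γ = 1 + K/(m₀c²) = 1 + 35400/938.3 = 38.7278
β = √(1 − 1/γ²) = 0.9997

β ≈ 0.9997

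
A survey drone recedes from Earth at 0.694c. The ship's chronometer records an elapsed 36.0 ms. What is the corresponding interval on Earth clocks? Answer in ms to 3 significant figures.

Δt ≈ 50.0 ms

γ = 1/√(1 − 0.694²) = 1.3889
Time dilation: Δt = γτ₀ = 1.3889 × 36.0 ms = 50.0 ms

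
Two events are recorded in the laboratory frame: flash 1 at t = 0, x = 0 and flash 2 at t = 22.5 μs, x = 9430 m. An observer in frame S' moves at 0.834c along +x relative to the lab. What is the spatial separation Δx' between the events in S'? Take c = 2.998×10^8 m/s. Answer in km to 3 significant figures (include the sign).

Δx' ≈ 6.89 km

γ = 1/√(1 − 0.834²) = 1.8124
Δx' = γ(Δx − vΔt) = 1.8124 × (9430 m − 0.834×(2.998×10^8 m/s)×22.5×10^-6 s)
= 1.8124 × (3804.3 m) = 6.89 km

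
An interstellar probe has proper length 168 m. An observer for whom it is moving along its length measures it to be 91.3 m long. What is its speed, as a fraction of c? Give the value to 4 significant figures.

β ≈ 0.8394

γ = L₀/L = 168/91.3 = 1.84009
β = √(1 − 1/γ²) = 0.8394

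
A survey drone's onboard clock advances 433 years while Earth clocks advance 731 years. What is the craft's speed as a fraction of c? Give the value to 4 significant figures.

γ = Δt/τ₀ = 731/433 = 1.68822
β = √(1 − 1/γ²) = √(1 − 1/1.68822²) = 0.8057

β ≈ 0.8057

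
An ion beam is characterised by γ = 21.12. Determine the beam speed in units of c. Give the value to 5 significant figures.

β = √(1 − 1/γ²) = √(1 − 1/21.12²) = √(0.9977581) = 0.99888

β ≈ 0.99888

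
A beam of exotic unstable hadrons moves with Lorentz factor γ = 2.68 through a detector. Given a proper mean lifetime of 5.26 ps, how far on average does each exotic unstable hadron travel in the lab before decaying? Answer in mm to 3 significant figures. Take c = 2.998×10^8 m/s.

β = √(1 − 1/γ²) = √(1 − 1/2.68²) = 0.92778
Dilated lifetime: Δt = γτ₀ = 2.68 × 5.26 ps = 14.097 ps
d = vΔt = 0.92778c × 14.097 ps = 2.7815×10^8 m/s × 1.4097×10^-11 s = 3.92 mm

d ≈ 3.92 mm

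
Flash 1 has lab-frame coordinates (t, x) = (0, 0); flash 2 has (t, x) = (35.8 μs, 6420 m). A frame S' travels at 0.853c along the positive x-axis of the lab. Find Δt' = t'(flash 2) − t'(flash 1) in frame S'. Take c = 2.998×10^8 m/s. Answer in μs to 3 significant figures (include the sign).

γ = 1/√(1 − 0.853²) = 1.9160
Δt' = γ(Δt − vΔx/c²) = 1.9160 × (35.8 μs − 0.853×6420 m / (2.998×10^8 m/s))
= 1.9160 × (17.534 μs) = 33.6 μs

Δt' ≈ 33.6 μs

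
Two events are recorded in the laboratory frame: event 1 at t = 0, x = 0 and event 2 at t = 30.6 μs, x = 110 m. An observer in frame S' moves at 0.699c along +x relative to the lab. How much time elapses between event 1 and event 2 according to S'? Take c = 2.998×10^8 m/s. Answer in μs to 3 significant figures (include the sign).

γ = 1/√(1 − 0.699²) = 1.3984
Δt' = γ(Δt − vΔx/c²) = 1.3984 × (30.6 μs − 0.699×110 m / (2.998×10^8 m/s))
= 1.3984 × (30.344 μs) = 42.4 μs

Δt' ≈ 42.4 μs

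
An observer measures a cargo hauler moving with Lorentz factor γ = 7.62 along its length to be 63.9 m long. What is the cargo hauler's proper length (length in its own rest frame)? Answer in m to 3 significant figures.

L₀ ≈ 487 m

γ = 7.62 (given)
L₀ = γL = 7.62 × 63.9 = 487 m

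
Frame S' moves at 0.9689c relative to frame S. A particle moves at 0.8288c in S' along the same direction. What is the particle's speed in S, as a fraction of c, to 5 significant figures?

u ≈ 0.99705c

Relativistic velocity addition: u = (u' + v)/(1 + u'v/c²)
= (0.8288 + 0.9689)/(1 + 0.8288×0.9689) = 1.7977/1.803024 = 0.99705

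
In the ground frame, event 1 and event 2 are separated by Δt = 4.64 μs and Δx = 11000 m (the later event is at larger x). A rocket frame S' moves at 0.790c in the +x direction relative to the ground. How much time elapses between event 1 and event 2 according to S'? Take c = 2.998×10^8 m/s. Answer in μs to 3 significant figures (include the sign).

γ = 1/√(1 − 0.790²) = 1.6310
Δt' = γ(Δt − vΔx/c²) = 1.6310 × (4.64 μs − 0.790×11000 m / (2.998×10^8 m/s))
= 1.6310 × (-24.346 μs) = -39.7 μs

Δt' ≈ -39.7 μs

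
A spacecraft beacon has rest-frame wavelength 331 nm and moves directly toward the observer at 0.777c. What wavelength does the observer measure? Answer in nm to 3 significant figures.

Relativistic Doppler: λ_obs = λ_src √((1−β)/(1+β))
= 331 × √(0.22300/1.7770) = 331 × 0.35425 = 117 nm

λ_obs ≈ 117 nm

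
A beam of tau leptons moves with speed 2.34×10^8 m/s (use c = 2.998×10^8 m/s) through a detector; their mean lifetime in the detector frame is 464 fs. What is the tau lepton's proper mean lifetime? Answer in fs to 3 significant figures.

β = v/c = 2.34×10^8 / 2.998×10^8 = 0.78052
γ = 1/√(1 − 0.78052²) = 1.5997
Proper time: τ₀ = Δt/γ = 464/1.5997 = 290 fs

τ₀ ≈ 290 fs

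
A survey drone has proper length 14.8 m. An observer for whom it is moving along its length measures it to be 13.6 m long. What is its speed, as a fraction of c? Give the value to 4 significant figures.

β ≈ 0.3944

γ = L₀/L = 14.8/13.6 = 1.08824
β = √(1 − 1/γ²) = 0.3944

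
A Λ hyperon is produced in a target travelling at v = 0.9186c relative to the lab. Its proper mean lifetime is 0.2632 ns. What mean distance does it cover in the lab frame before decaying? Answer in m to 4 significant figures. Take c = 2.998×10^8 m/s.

d ≈ 0.1834 m

γ = 1/√(1 − 0.9186²) = 2.53044
Dilated lifetime: Δt = γτ₀ = 2.53044 × 0.2632 ns = 0.666011 ns
d = vΔt = 0.9186c × 0.666011 ns = 2.75396×10^8 m/s × 6.66011×10^-10 s = 0.1834 m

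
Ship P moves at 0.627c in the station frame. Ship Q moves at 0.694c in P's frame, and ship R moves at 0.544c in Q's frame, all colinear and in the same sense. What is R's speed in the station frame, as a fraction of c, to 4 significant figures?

Compose boost 2: (0.694 + 0.627)/(1 + 0.694×0.627) = 1.321/1.43514 = 0.920469
Compose boost 3: (0.544 + 0.920469)/(1 + 0.544×0.920469) = 1.46447/1.50074 = 0.9758

u ≈ 0.9758c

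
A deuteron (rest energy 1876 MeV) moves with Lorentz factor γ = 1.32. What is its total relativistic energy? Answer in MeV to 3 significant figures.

E ≈ 2480 MeV

γ = 1.32 (given)
E = γm₀c² = 1.32 × 1876 MeV = 2480 MeV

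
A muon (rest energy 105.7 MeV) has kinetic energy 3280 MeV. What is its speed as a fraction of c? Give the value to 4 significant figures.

β ≈ 0.9995

γ = 1 + K/(m₀c²) = 1 + 3280/105.7 = 32.0312
β = √(1 − 1/γ²) = 0.9995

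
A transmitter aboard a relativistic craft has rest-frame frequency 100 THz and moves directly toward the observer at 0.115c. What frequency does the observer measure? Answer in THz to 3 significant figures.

f_obs ≈ 112 THz

Relativistic Doppler: f_obs = f_src √((1+β)/(1−β))
= 100 × √(1.1150/0.88500) = 100 × 1.1224 = 112 THz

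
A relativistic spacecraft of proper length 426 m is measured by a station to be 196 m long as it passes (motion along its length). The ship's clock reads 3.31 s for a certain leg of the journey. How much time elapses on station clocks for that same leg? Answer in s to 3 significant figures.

Δt ≈ 7.19 s

Length contraction ⇒ γ = L₀/L = 426/196 = 2.1735
Time dilation: Δt = γτ₀ = 2.1735 × 3.31 s = 7.19 s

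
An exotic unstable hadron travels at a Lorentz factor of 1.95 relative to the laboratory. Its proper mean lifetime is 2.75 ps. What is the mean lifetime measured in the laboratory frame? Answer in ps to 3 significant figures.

Δt ≈ 5.36 ps

γ = 1.95 (given)
Time dilation: Δt = γτ₀ = 1.95 × 2.75 ps = 5.36 ps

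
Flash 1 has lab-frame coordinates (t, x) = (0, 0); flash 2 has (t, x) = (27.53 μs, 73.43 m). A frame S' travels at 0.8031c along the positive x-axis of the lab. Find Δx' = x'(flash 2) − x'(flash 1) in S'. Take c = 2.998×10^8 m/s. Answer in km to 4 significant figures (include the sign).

Δx' ≈ -11.00 km

γ = 1/√(1 − 0.8031²) = 1.67829
Δx' = γ(Δx − vΔt) = 1.67829 × (73.43 m − 0.8031×(2.998×10^8 m/s)×27.53×10^-6 s)
= 1.67829 × (-6554.95 m) = -11.00 km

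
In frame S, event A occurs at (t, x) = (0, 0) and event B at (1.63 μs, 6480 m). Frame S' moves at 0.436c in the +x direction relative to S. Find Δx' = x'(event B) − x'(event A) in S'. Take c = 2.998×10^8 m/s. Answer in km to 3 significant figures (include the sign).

γ = 1/√(1 − 0.436²) = 1.1112
Δx' = γ(Δx − vΔt) = 1.1112 × (6480 m − 0.436×(2.998×10^8 m/s)×1.63×10^-6 s)
= 1.1112 × (6266.9 m) = 6.96 km

Δx' ≈ 6.96 km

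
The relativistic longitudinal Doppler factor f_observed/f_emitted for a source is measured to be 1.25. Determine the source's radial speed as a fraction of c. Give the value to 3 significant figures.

f_obs/f_src = √((1+β)/(1−β)) = 1.25  ⇒  (1+β)/(1−β) = 1.5625
β = |1 − D²|/(1 + D²) = |1 − 1.5625|/(1 + 1.5625) = 0.220

β ≈ 0.220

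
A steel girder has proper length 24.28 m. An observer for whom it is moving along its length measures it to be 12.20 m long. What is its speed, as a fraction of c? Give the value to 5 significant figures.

γ = L₀/L = 24.28/12.20 = 1.990164
β = √(1 − 1/γ²) = 0.86459

β ≈ 0.86459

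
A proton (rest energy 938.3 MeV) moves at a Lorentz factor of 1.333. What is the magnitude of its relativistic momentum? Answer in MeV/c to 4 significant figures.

β = √(1 − 1/γ²) = √(1 − 1/1.333²) = 0.661225
p = γβm₀c = 1.333 × 0.661225 × 938.3 MeV/c = 827.0 MeV/c

p ≈ 827.0 MeV/c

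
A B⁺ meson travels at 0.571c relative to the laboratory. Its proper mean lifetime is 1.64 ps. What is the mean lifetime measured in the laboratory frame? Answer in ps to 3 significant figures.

Δt ≈ 2.00 ps

γ = 1/√(1 − 0.571²) = 1.2181
Time dilation: Δt = γτ₀ = 1.2181 × 1.64 ps = 2.00 ps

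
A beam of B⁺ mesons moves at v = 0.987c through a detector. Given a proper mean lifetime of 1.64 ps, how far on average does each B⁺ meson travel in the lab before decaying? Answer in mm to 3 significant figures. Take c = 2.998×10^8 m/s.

γ = 1/√(1 − 0.987²) = 6.2220
Dilated lifetime: Δt = γτ₀ = 6.2220 × 1.64 ps = 10.204 ps
d = vΔt = 0.987c × 10.204 ps = 2.9590×10^8 m/s × 1.0204×10^-11 s = 3.02 mm

d ≈ 3.02 mm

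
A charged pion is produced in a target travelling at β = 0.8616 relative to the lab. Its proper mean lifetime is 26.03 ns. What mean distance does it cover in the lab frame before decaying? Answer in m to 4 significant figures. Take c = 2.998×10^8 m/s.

γ = 1/√(1 − 0.8616²) = 1.97010
Dilated lifetime: Δt = γτ₀ = 1.97010 × 26.03 ns = 51.2818 ns
d = vΔt = 0.8616c × 51.2818 ns = 2.58308×10^8 m/s × 5.12818×10^-8 s = 13.25 m

d ≈ 13.25 m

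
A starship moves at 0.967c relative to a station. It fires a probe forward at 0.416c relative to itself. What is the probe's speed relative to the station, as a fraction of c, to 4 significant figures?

u ≈ 0.9863c

Relativistic velocity addition: u = (u' + v)/(1 + u'v/c²)
= (0.416 + 0.967)/(1 + 0.416×0.967) = 1.383/1.40227 = 0.9863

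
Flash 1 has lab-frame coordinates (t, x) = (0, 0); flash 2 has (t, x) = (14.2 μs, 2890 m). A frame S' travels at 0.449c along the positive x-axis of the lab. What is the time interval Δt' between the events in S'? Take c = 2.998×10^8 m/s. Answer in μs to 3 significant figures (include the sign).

Δt' ≈ 11.0 μs

γ = 1/√(1 − 0.449²) = 1.1192
Δt' = γ(Δt − vΔx/c²) = 1.1192 × (14.2 μs − 0.449×2890 m / (2.998×10^8 m/s))
= 1.1192 × (9.8717 μs) = 11.0 μs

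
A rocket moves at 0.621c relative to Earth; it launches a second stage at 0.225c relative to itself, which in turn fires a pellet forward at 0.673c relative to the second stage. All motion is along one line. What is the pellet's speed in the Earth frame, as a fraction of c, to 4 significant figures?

u ≈ 0.9438c

Compose boost 2: (0.225 + 0.621)/(1 + 0.225×0.621) = 0.8460/1.13973 = 0.742284
Compose boost 3: (0.673 + 0.742284)/(1 + 0.673×0.742284) = 1.41528/1.49956 = 0.9438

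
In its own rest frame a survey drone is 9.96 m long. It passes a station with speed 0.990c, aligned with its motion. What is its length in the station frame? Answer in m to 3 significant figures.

γ = 1/√(1 − 0.990²) = 7.0888
Length contraction: L = L₀/γ = 9.96/7.0888 = 1.41 m

L ≈ 1.41 m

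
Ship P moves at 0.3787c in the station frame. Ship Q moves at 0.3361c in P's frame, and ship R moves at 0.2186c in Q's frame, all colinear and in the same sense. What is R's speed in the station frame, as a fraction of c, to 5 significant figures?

u ≈ 0.74889c

Compose boost 2: (0.3361 + 0.3787)/(1 + 0.3361×0.3787) = 0.71480/1.127281 = 0.6340921
Compose boost 3: (0.2186 + 0.6340921)/(1 + 0.2186×0.6340921) = 0.8526921/1.138613 = 0.74889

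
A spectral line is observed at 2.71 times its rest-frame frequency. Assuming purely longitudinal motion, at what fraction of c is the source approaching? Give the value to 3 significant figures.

f_obs/f_src = √((1+β)/(1−β)) = 2.71  ⇒  (1+β)/(1−β) = 7.3441
β = |1 − D²|/(1 + D²) = |1 − 7.3441|/(1 + 7.3441) = 0.760

β ≈ 0.760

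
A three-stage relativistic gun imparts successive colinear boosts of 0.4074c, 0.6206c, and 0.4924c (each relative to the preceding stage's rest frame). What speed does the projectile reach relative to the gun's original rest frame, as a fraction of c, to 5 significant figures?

Compose boost 2: (0.6206 + 0.4074)/(1 + 0.6206×0.4074) = 1.0280/1.252832 = 0.8205407
Compose boost 3: (0.4924 + 0.8205407)/(1 + 0.4924×0.8205407) = 1.312941/1.404034 = 0.93512

u ≈ 0.93512c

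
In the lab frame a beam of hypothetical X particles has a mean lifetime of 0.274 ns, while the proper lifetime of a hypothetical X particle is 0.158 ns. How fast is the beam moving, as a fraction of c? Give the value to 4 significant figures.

γ = Δt/τ₀ = 0.274/0.158 = 1.73418
β = √(1 − 1/γ²) = √(1 − 1/1.73418²) = 0.8170

β ≈ 0.8170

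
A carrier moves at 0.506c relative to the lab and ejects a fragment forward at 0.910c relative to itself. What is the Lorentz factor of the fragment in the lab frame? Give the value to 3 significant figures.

γ ≈ 4.08

u_lab = (0.910 + 0.506)/(1 + 0.910×0.506) = 1.416/1.46046 = 0.969558
γ = 1/√(1 − 0.969558²) = 4.08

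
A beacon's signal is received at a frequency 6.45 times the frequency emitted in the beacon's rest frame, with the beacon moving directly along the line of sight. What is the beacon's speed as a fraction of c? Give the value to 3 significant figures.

β ≈ 0.953

f_obs/f_src = √((1+β)/(1−β)) = 6.45  ⇒  (1+β)/(1−β) = 41.602
β = |1 − D²|/(1 + D²) = |1 − 41.602|/(1 + 41.602) = 0.953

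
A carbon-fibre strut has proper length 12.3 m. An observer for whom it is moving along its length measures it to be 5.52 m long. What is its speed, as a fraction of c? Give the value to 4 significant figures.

β ≈ 0.8936

γ = L₀/L = 12.3/5.52 = 2.22826
β = √(1 − 1/γ²) = 0.8936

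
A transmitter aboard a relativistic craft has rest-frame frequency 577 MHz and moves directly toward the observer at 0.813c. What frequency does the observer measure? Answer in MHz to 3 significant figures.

f_obs ≈ 1800 MHz

Relativistic Doppler: f_obs = f_src √((1+β)/(1−β))
= 577 × √(1.8130/0.18700) = 577 × 3.1137 = 1800 MHz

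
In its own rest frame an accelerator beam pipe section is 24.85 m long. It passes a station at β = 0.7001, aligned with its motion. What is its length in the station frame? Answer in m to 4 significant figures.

γ = 1/√(1 − 0.7001²) = 1.40047
Length contraction: L = L₀/γ = 24.85/1.40047 = 17.74 m

L ≈ 17.74 m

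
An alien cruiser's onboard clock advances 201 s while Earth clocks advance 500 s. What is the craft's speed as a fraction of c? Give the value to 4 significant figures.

γ = Δt/τ₀ = 500/201 = 2.48756
β = √(1 − 1/γ²) = √(1 − 1/2.48756²) = 0.9156

β ≈ 0.9156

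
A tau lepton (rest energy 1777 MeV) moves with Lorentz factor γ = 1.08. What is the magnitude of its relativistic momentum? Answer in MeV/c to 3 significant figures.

β = √(1 − 1/γ²) = √(1 − 1/1.08²) = 0.37771
p = γβm₀c = 1.08 × 0.37771 × 1777 MeV/c = 725 MeV/c

p ≈ 725 MeV/c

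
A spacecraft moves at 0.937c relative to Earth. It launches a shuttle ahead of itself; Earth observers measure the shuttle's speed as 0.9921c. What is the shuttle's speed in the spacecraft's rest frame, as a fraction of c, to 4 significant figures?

u' ≈ 0.7826c

Inverse velocity addition: u' = (u − v)/(1 − uv/c²)
= (0.9921 − 0.937)/(1 − 0.9921×0.937) = 0.05510/0.0704023 = 0.7826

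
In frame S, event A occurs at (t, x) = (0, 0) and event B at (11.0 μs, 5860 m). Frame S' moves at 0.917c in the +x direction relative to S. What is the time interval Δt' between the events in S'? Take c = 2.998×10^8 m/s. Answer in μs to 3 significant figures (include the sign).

Δt' ≈ -17.4 μs

γ = 1/√(1 − 0.917²) = 2.5070
Δt' = γ(Δt − vΔx/c²) = 2.5070 × (11.0 μs − 0.917×5860 m / (2.998×10^8 m/s))
= 2.5070 × (-6.9240 μs) = -17.4 μs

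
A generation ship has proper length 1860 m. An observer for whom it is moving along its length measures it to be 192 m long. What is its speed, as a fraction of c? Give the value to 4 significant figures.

γ = L₀/L = 1860/192 = 9.68750
β = √(1 − 1/γ²) = 0.9947

β ≈ 0.9947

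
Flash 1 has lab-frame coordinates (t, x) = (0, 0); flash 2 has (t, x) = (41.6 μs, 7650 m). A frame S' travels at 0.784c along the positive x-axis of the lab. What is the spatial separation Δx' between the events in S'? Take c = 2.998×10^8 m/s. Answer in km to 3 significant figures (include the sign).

γ = 1/√(1 − 0.784²) = 1.6109
Δx' = γ(Δx − vΔt) = 1.6109 × (7650 m − 0.784×(2.998×10^8 m/s)×41.6×10^-6 s)
= 1.6109 × (-2127.8 m) = -3.43 km

Δx' ≈ -3.43 km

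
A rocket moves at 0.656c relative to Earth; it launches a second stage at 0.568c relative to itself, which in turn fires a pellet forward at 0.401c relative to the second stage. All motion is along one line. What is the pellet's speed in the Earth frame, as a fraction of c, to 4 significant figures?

u ≈ 0.9522c

Compose boost 2: (0.568 + 0.656)/(1 + 0.568×0.656) = 1.224/1.37261 = 0.891733
Compose boost 3: (0.401 + 0.891733)/(1 + 0.401×0.891733) = 1.29273/1.35758 = 0.9522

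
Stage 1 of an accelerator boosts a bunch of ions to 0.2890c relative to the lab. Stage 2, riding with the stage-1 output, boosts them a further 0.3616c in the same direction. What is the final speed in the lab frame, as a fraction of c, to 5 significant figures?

Compose boost 2: (0.3616 + 0.2890)/(1 + 0.3616×0.2890) = 0.65060/1.104502 = 0.58904

u ≈ 0.58904c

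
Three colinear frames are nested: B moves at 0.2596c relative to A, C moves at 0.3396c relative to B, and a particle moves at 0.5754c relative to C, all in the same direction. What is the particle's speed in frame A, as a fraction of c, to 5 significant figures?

u ≈ 0.85511c

Compose boost 2: (0.3396 + 0.2596)/(1 + 0.3396×0.2596) = 0.59920/1.088160 = 0.5506542
Compose boost 3: (0.5754 + 0.5506542)/(1 + 0.5754×0.5506542) = 1.126054/1.316846 = 0.85511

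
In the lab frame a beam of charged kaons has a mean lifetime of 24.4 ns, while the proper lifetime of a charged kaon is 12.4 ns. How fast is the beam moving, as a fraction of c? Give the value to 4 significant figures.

β ≈ 0.8612

γ = Δt/τ₀ = 24.4/12.4 = 1.96774
β = √(1 − 1/γ²) = √(1 − 1/1.96774²) = 0.8612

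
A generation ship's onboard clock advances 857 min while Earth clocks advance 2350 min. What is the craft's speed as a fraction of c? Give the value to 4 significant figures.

β ≈ 0.9311

γ = Δt/τ₀ = 2350/857 = 2.74212
β = √(1 − 1/γ²) = √(1 − 1/2.74212²) = 0.9311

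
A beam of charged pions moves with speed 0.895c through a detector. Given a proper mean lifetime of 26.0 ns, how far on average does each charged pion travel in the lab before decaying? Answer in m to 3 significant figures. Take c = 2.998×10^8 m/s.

γ = 1/√(1 − 0.895²) = 2.2418
Dilated lifetime: Δt = γτ₀ = 2.2418 × 26.0 ns = 58.287 ns
d = vΔt = 0.895c × 58.287 ns = 2.6832×10^8 m/s × 5.8287×10^-8 s = 15.6 m

d ≈ 15.6 m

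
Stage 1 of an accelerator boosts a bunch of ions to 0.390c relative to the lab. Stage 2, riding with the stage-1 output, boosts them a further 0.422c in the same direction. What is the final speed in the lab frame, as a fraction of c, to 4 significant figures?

u ≈ 0.6972c

Compose boost 2: (0.422 + 0.390)/(1 + 0.422×0.390) = 0.8120/1.16458 = 0.6972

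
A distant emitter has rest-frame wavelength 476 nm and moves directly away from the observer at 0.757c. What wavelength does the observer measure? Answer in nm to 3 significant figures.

λ_obs ≈ 1280 nm

Relativistic Doppler: λ_obs = λ_src √((1+β)/(1−β))
= 476 × √(1.7570/0.24300) = 476 × 2.6890 = 1280 nm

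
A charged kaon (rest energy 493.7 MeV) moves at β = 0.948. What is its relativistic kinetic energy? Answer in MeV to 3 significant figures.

γ = 1/√(1 − 0.948²) = 3.1420
K = (γ − 1)m₀c² = (3.1420 − 1) × 493.7 MeV = 2.1420 × 493.7 MeV = 1060 MeV

K ≈ 1060 MeV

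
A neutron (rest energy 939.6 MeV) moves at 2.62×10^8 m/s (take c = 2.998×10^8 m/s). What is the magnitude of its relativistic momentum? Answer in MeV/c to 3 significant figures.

p ≈ 1690 MeV/c

β = v/c = 2.62×10^8 / 2.998×10^8 = 0.87392
γ = 1/√(1 − 0.87392²) = 2.0573
p = γβm₀c = 2.0573 × 0.87392 × 939.6 MeV/c = 1690 MeV/c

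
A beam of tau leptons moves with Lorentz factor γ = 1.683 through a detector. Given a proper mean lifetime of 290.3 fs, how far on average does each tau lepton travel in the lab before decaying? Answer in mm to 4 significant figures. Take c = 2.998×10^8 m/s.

d ≈ 0.1178 mm

β = √(1 − 1/γ²) = √(1 − 1/1.683²) = 0.804334
Dilated lifetime: Δt = γτ₀ = 1.683 × 290.3 fs = 488.575 fs
d = vΔt = 0.804334c × 488.575 fs = 2.41139×10^8 m/s × 4.88575×10^-13 s = 0.1178 mm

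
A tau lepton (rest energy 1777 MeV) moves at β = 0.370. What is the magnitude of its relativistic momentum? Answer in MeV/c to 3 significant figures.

γ = 1/√(1 − 0.370²) = 1.0764
p = γβm₀c = 1.0764 × 0.370 × 1777 MeV/c = 708 MeV/c

p ≈ 708 MeV/c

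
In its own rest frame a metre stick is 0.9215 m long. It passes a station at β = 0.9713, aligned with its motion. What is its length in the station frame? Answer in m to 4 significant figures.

L ≈ 0.2192 m

γ = 1/√(1 − 0.9713²) = 4.20419
Length contraction: L = L₀/γ = 0.9215/4.20419 = 0.2192 m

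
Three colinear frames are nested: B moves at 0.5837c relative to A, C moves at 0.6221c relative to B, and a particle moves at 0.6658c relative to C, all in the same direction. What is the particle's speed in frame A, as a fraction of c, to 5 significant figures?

u ≈ 0.97573c

Compose boost 2: (0.6221 + 0.5837)/(1 + 0.6221×0.5837) = 1.2058/1.363120 = 0.8845884
Compose boost 3: (0.6658 + 0.8845884)/(1 + 0.6658×0.8845884) = 1.550388/1.588959 = 0.97573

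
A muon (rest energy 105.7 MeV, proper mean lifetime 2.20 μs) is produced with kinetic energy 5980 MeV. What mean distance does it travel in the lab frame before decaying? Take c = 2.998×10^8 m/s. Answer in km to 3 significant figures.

d ≈ 38.0 km

γ = 1 + K/(m₀c²) = 1 + 5980/105.7 = 57.575
β = √(1 − 1/γ²) = 0.99985
Dilated lifetime: γτ₀ = 57.575 × 2.20 μs = 126.67 μs
d = βc·γτ₀ = 0.99985 × (2.998×10^8 m/s) × 0.00012667 s = 38.0 km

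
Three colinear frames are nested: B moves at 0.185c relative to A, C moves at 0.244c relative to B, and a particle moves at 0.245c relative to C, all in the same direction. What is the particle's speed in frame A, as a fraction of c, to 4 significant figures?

Compose boost 2: (0.244 + 0.185)/(1 + 0.244×0.185) = 0.4290/1.04514 = 0.410471
Compose boost 3: (0.245 + 0.410471)/(1 + 0.245×0.410471) = 0.655471/1.10057 = 0.5956

u ≈ 0.5956c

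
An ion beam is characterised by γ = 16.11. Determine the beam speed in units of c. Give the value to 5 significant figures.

β = √(1 − 1/γ²) = √(1 − 1/16.11²) = √(0.9961469) = 0.99807

β ≈ 0.99807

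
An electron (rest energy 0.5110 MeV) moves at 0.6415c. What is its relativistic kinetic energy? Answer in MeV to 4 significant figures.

γ = 1/√(1 − 0.6415²) = 1.30357
K = (γ − 1)m₀c² = (1.30357 − 1) × 0.5110 MeV = 0.303572 × 0.5110 MeV = 0.1551 MeV

K ≈ 0.1551 MeV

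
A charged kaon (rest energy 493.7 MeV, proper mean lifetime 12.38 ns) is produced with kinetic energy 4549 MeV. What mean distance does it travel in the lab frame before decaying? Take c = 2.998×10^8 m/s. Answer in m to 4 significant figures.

γ = 1 + K/(m₀c²) = 1 + 4549/493.7 = 10.2141
β = √(1 − 1/γ²) = 0.995196
Dilated lifetime: γτ₀ = 10.2141 × 12.38 ns = 126.451 ns
d = βc·γτ₀ = 0.995196 × (2.998×10^8 m/s) × 1.26451×10^-7 s = 37.73 m

d ≈ 37.73 m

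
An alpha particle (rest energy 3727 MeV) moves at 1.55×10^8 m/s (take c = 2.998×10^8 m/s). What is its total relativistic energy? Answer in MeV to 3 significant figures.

E ≈ 4350 MeV

β = v/c = 1.55×10^8 / 2.998×10^8 = 0.51701
γ = 1/√(1 − 0.51701²) = 1.1683
E = γm₀c² = 1.1683 × 3727 MeV = 4350 MeV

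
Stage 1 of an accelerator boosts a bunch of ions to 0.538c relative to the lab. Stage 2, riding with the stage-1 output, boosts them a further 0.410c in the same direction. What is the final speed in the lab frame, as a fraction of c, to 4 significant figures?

u ≈ 0.7767c

Compose boost 2: (0.410 + 0.538)/(1 + 0.410×0.538) = 0.9480/1.22058 = 0.7767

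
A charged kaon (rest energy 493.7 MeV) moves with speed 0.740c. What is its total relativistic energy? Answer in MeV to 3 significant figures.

γ = 1/√(1 − 0.740²) = 1.4868
E = γm₀c² = 1.4868 × 493.7 MeV = 734 MeV

E ≈ 734 MeV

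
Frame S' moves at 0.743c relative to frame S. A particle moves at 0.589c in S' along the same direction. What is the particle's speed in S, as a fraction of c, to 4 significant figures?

u ≈ 0.9265c

Relativistic velocity addition: u = (u' + v)/(1 + u'v/c²)
= (0.589 + 0.743)/(1 + 0.589×0.743) = 1.332/1.43763 = 0.9265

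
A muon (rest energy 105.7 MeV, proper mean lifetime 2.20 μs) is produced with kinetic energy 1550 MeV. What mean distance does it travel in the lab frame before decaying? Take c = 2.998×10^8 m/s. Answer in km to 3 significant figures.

d ≈ 10.3 km

γ = 1 + K/(m₀c²) = 1 + 1550/105.7 = 15.664
β = √(1 − 1/γ²) = 0.99796
Dilated lifetime: γτ₀ = 15.664 × 2.20 μs = 34.461 μs
d = βc·γτ₀ = 0.99796 × (2.998×10^8 m/s) × 3.4461×10^-5 s = 10.3 km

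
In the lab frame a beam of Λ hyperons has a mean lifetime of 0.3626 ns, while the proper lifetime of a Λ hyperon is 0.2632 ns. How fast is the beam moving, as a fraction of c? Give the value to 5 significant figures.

β ≈ 0.68783

γ = Δt/τ₀ = 0.3626/0.2632 = 1.377660
β = √(1 − 1/γ²) = √(1 − 1/1.377660²) = 0.68783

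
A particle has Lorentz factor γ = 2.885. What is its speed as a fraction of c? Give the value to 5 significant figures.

β = √(1 − 1/γ²) = √(1 − 1/2.885²) = √(0.8798543) = 0.93801

β ≈ 0.93801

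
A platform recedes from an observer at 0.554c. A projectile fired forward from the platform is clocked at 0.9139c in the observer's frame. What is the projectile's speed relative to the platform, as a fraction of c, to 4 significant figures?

u' ≈ 0.7290c

Inverse velocity addition: u' = (u − v)/(1 − uv/c²)
= (0.9139 − 0.554)/(1 − 0.9139×0.554) = 0.3599/0.493699 = 0.7290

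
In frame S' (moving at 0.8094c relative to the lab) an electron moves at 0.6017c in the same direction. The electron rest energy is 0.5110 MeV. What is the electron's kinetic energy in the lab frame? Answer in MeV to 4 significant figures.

u_lab = (0.6017 + 0.8094)/(1 + 0.6017×0.8094) = 0.9489474
γ = 1/√(1 − 0.9489474²) = 3.17023
K = (γ − 1)m₀c² = (3.17023 − 1) × 0.5110 = 2.17023 × 0.5110 = 1.109 MeV

K ≈ 1.109 MeV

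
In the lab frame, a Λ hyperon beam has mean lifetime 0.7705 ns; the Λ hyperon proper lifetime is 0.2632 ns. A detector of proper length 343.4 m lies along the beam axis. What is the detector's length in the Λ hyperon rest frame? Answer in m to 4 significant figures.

L ≈ 117.3 m

Time dilation ⇒ γ = Δt/τ₀ = 0.7705/0.2632 = 2.92743
Length contraction: L = L₀/γ = 343.4/2.92743 = 117.3 m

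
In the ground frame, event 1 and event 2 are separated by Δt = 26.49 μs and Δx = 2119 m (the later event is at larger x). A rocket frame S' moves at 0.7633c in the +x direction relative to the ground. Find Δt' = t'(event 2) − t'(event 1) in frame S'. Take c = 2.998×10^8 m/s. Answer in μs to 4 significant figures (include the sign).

γ = 1/√(1 − 0.7633²) = 1.54788
Δt' = γ(Δt − vΔx/c²) = 1.54788 × (26.49 μs − 0.7633×2119 m / (2.998×10^8 m/s))
= 1.54788 × (21.0950 μs) = 32.65 μs

Δt' ≈ 32.65 μs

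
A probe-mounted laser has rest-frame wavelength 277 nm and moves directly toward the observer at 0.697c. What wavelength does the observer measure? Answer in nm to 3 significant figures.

λ_obs ≈ 117 nm

Relativistic Doppler: λ_obs = λ_src √((1−β)/(1+β))
= 277 × √(0.30300/1.6970) = 277 × 0.42255 = 117 nm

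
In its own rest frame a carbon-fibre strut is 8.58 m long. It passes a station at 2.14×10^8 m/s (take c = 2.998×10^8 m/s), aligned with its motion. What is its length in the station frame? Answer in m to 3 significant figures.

L ≈ 6.01 m

β = v/c = 2.14×10^8 / 2.998×10^8 = 0.71381
γ = 1/√(1 − 0.71381²) = 1.4279
Length contraction: L = L₀/γ = 8.58/1.4279 = 6.01 m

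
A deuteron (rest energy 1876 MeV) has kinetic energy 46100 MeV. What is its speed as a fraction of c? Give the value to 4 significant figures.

β ≈ 0.9992

γ = 1 + K/(m₀c²) = 1 + 46100/1876 = 25.5736
β = √(1 − 1/γ²) = 0.9992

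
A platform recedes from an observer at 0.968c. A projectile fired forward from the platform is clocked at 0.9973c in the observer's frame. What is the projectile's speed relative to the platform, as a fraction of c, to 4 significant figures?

Inverse velocity addition: u' = (u − v)/(1 − uv/c²)
= (0.9973 − 0.968)/(1 − 0.9973×0.968) = 0.02930/0.0346136 = 0.8465

u' ≈ 0.8465c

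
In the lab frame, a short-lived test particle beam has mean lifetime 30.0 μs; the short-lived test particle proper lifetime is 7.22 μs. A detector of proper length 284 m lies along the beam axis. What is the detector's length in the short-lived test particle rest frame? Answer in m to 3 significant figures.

Time dilation ⇒ γ = Δt/τ₀ = 30.0/7.22 = 4.1551
Length contraction: L = L₀/γ = 284/4.1551 = 68.3 m

L ≈ 68.3 m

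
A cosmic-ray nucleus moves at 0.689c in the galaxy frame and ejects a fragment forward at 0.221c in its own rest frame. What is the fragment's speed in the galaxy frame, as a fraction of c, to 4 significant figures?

Compose boost 2: (0.221 + 0.689)/(1 + 0.221×0.689) = 0.9100/1.15227 = 0.7897

u ≈ 0.7897c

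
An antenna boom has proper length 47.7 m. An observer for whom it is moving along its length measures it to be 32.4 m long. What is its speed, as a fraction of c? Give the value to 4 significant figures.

γ = L₀/L = 47.7/32.4 = 1.47222
β = √(1 − 1/γ²) = 0.7339

β ≈ 0.7339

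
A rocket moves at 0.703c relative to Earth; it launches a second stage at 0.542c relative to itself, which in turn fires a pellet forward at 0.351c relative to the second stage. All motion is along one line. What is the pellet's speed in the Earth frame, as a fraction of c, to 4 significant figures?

Compose boost 2: (0.542 + 0.703)/(1 + 0.542×0.703) = 1.245/1.38103 = 0.901504
Compose boost 3: (0.351 + 0.901504)/(1 + 0.351×0.901504) = 1.25250/1.31643 = 0.9514

u ≈ 0.9514c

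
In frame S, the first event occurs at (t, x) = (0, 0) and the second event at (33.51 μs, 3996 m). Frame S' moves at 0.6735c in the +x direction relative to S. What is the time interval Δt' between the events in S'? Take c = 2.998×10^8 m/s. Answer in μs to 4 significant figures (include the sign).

Δt' ≈ 33.19 μs

γ = 1/√(1 − 0.6735²) = 1.35284
Δt' = γ(Δt − vΔx/c²) = 1.35284 × (33.51 μs − 0.6735×3996 m / (2.998×10^8 m/s))
= 1.35284 × (24.5330 μs) = 33.19 μs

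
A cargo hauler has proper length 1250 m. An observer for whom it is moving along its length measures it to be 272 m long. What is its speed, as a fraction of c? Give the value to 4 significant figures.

γ = L₀/L = 1250/272 = 4.59559
β = √(1 − 1/γ²) = 0.9760

β ≈ 0.9760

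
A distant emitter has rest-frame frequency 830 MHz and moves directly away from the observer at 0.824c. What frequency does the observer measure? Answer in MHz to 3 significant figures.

f_obs ≈ 258 MHz

Relativistic Doppler: f_obs = f_src √((1−β)/(1+β))
= 830 × √(0.17600/1.8240) = 830 × 0.31063 = 258 MHz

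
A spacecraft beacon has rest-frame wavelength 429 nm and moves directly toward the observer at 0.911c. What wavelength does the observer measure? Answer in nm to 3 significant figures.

λ_obs ≈ 92.6 nm

Relativistic Doppler: λ_obs = λ_src √((1−β)/(1+β))
= 429 × √(0.089000/1.9110) = 429 × 0.21581 = 92.6 nm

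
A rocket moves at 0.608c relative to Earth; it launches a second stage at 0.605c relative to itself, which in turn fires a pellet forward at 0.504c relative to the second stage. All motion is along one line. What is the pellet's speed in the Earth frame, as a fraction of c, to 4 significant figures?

u ≈ 0.9612c

Compose boost 2: (0.605 + 0.608)/(1 + 0.605×0.608) = 1.213/1.36784 = 0.886800
Compose boost 3: (0.504 + 0.886800)/(1 + 0.504×0.886800) = 1.39080/1.44695 = 0.9612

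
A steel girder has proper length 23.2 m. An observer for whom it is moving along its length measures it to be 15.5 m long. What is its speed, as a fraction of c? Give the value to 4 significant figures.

β ≈ 0.7441

γ = L₀/L = 23.2/15.5 = 1.49677
β = √(1 − 1/γ²) = 0.7441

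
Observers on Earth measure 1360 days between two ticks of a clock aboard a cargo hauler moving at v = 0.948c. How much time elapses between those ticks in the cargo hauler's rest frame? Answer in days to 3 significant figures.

γ = 1/√(1 − 0.948²) = 3.1420
Proper time: τ₀ = Δt/γ = 1360/3.1420 = 433 days

τ₀ ≈ 433 days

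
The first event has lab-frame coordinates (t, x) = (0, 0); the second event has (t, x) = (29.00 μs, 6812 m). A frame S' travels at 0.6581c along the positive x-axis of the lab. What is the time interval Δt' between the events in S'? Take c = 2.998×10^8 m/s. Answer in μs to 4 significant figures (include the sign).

Δt' ≈ 18.66 μs

γ = 1/√(1 − 0.6581²) = 1.32814
Δt' = γ(Δt − vΔx/c²) = 1.32814 × (29.00 μs − 0.6581×6812 m / (2.998×10^8 m/s))
= 1.32814 × (14.0468 μs) = 18.66 μs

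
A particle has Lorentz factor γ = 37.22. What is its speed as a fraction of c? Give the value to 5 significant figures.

β ≈ 0.99964

β = √(1 − 1/γ²) = √(1 − 1/37.22²) = √(0.9992781) = 0.99964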